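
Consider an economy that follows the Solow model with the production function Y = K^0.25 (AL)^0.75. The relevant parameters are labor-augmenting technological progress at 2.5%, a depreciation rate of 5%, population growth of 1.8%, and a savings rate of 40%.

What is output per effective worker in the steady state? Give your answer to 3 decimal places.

y* = 1.626

Steady state requires s·f(k) = (n + g + δ)·k, i.e. s·k^α = (n + g + δ)·k.
Dividing both sides by k: k^(1−α) = s / (n + g + δ).
k^0.75 = 0.40 / (0.018 + 0.025 + 0.050) = 0.40 / 0.093 = 4.3011
k* = 4.3011^(1/0.75) ≈ 6.9948
y* = (k*)^α = 6.9948^0.25 ≈ 1.6263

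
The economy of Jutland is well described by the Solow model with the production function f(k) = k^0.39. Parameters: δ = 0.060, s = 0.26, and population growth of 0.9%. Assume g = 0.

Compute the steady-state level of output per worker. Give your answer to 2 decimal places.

y* = 2.34

Steady state requires s·f(k) = (n + δ)·k, i.e. s·k^α = (n + δ)·k.
Rearranging, k^(1−α) = s / (n + δ).
k^0.61 = 0.26 / (0.009 + 0.060) = 0.26 / 0.069 = 3.7681
k* = 3.7681^(1/0.61) ≈ 8.7996
y* = (k*)^α = 8.7996^0.39 ≈ 2.3353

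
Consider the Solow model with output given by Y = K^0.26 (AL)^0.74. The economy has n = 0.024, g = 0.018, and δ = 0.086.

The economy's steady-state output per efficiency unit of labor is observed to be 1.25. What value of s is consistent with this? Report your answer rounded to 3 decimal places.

s ≈ 0.242

Steady state requires s·f(k) = (n + g + δ)·k, i.e. s·k^α = (n + g + δ)·k.
Since y* = [s/(n + g + δ)]^(α/(1−α)), we have s/(n + g + δ) = (y*)^((1−α)/α) = 1.25^2.8462 = 1.8872.
Therefore s = 1.8872 × (n + g + δ) = 1.8872 × 0.128 = 0.2416.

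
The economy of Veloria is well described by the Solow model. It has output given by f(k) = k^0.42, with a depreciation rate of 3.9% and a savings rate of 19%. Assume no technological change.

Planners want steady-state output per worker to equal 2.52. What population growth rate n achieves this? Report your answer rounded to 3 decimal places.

n ≈ 0.014

In steady state, investment equals break-even investment: s·k^α = (n + δ)·k.
Since y* = [s/(n + δ)]^(α/(1−α)), we have s/(n + δ) = (y*)^((1−α)/α) = 2.52^1.381 = 3.5837.
Therefore n + δ = s / 3.5837 = 0.19 / 3.5837 = 0.0530, so n = 0.0530 − 0.039 = 0.0140.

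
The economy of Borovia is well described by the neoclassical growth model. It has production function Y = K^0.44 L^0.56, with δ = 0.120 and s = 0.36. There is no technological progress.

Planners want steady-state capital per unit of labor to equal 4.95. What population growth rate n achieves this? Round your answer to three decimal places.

In steady state, investment equals break-even investment: s·k^α = (n + δ)·k.
So s / (n + δ) = (k*)^(1−α) = 4.95^0.56 = 2.4489.
Therefore n + δ = s / 2.4489 = 0.36 / 2.4489 = 0.1470, so n = 0.1470 − 0.120 = 0.0270.

n ≈ 0.027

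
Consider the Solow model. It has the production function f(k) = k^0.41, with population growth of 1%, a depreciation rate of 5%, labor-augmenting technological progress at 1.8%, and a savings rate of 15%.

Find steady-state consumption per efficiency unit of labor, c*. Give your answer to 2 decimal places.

In steady state, investment equals break-even investment: s·k^α = (n + g + δ)·k.
Dividing both sides by k: k^(1−α) = s / (n + g + δ).
k^0.59 = 0.15 / (0.010 + 0.018 + 0.050) = 0.15 / 0.078 = 1.9231
k* = 1.9231^(1/0.59) ≈ 3.0294
y* = (k*)^α = 3.0294^0.41 ≈ 1.5753
c* = (1 − s)·y* = (1 − 0.15) × 1.5753 ≈ 1.3390

c* ≈ 1.34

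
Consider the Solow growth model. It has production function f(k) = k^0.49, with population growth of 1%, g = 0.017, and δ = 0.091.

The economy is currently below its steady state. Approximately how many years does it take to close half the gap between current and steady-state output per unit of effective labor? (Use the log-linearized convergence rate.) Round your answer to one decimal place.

Near the steady state the convergence rate is λ = (1 − α)(n + g + δ).
λ = (1 − 0.49) × 0.118 = 0.51 × 0.118 = 0.06018
Half-life = ln 2 / λ = 0.6931 / 0.06018 ≈ 11.52 years

half-life ≈ 11.5 years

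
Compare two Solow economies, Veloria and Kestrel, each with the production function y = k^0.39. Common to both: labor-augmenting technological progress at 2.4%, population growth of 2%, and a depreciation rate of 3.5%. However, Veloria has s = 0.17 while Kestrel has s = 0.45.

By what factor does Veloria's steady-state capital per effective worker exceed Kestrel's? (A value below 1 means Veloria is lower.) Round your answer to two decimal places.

k*_V / k*_K ≈ 0.20

Steady-state k* = [s/(n + g + δ)]^(1/(1−α)), so the ratio is [ (s_V/(n + g + δ)_V) / (s_K/(n + g + δ)_K) ]^1.6393.
s_V/(n + g + δ)_V = 0.17/0.079 = 2.1519; s_K/(n + g + δ)_K = 0.45/0.079 = 5.6962.
Ratio = (2.1519/5.6962)^1.6393 = 0.3778^1.6393 ≈ 0.2028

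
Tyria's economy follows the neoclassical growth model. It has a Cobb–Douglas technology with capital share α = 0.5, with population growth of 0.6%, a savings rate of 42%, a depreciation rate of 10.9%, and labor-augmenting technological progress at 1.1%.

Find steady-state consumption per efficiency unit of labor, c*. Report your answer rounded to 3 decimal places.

c* = 1.933

Steady state requires s·f(k) = (n + g + δ)·k, i.e. s·k^α = (n + g + δ)·k.
Rearranging, k^(1−α) = s / (n + g + δ).
k^0.5 = 0.42 / (0.006 + 0.011 + 0.109) = 0.42 / 0.126 = 3.3333
k* = 3.3333^(1/0.5) ≈ 11.1109
y* = (k*)^α = 11.1109^0.5 ≈ 3.3333
c* = (1 − s)·y* = (1 − 0.42) × 3.3333 ≈ 1.9333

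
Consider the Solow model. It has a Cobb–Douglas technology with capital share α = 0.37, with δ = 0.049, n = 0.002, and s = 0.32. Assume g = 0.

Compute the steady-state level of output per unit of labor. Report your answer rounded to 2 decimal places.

y* = 2.94

In steady state, investment equals break-even investment: s·k^α = (n + δ)·k.
Dividing both sides by k: k^(1−α) = s / (n + δ).
k^0.63 = 0.32 / (0.002 + 0.049) = 0.32 / 0.051 = 6.2745
k* = 6.2745^(1/0.63) ≈ 18.4501
y* = (k*)^α = 18.4501^0.37 ≈ 2.9405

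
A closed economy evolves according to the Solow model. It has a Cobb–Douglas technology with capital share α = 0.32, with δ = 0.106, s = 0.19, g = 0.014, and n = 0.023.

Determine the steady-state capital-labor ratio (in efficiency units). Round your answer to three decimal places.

k* = 1.519

Steady state requires s·f(k) = (n + g + δ)·k, i.e. s·k^α = (n + g + δ)·k.
Rearranging, k^(1−α) = s / (n + g + δ).
k^0.68 = 0.19 / (0.023 + 0.014 + 0.106) = 0.19 / 0.143 = 1.3287
k* = 1.3287^(1/0.68) ≈ 1.5188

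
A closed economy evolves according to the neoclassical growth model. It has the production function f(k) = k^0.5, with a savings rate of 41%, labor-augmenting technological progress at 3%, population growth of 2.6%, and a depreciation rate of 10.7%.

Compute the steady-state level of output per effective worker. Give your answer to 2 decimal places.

At the steady state, Δk = 0, so s·k^α = (n + g + δ)·k.
Dividing both sides by k: k^(1−α) = s / (n + g + δ).
k^0.5 = 0.41 / (0.026 + 0.030 + 0.107) = 0.41 / 0.163 = 2.5153
k* = 2.5153^(1/0.5) ≈ 6.3267
y* = (k*)^α = 6.3267^0.5 ≈ 2.5153

y* = 2.52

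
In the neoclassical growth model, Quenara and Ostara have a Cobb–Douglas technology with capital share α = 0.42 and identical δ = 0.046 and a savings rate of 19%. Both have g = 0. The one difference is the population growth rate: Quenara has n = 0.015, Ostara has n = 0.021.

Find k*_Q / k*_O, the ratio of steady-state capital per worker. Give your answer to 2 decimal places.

Steady-state k* = [s/(n + δ)]^(1/(1−α)), so the ratio is [ (s_Q/(n + δ)_Q) / (s_O/(n + δ)_O) ]^1.7241.
s_Q/(n + δ)_Q = 0.19/0.061 = 3.1148; s_O/(n + δ)_O = 0.19/0.067 = 2.8358.
Ratio = (3.1148/2.8358)^1.7241 = 1.0984^1.7241 ≈ 1.1756

k*_Q / k*_O ≈ 1.18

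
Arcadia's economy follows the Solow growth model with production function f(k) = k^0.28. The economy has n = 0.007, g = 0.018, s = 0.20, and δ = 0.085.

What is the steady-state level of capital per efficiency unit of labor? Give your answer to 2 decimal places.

Steady state requires s·f(k) = (n + g + δ)·k, i.e. s·k^α = (n + g + δ)·k.
Dividing both sides by k: k^(1−α) = s / (n + g + δ).
k^0.72 = 0.20 / (0.007 + 0.018 + 0.085) = 0.20 / 0.110 = 1.8182
k* = 1.8182^(1/0.72) ≈ 2.2941

k* = 2.29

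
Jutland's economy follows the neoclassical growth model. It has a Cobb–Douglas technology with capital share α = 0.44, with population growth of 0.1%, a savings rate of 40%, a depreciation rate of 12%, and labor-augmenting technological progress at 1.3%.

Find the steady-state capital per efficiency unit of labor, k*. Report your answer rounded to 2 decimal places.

In steady state, investment equals break-even investment: s·k^α = (n + g + δ)·k.
Dividing both sides by k: k^(1−α) = s / (n + g + δ).
k^0.56 = 0.40 / (0.001 + 0.013 + 0.120) = 0.40 / 0.134 = 2.9851
k* = 2.9851^(1/0.56) ≈ 7.0492

k* ≈ 7.05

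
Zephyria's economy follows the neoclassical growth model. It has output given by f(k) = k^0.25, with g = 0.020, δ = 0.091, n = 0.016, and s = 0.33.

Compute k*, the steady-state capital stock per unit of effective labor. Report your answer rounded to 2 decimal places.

k* = 3.57

At the steady state, Δk = 0, so s·k^α = (n + g + δ)·k.
Dividing both sides by k: k^(1−α) = s / (n + g + δ).
k^0.75 = 0.33 / (0.016 + 0.020 + 0.091) = 0.33 / 0.127 = 2.5984
k* = 2.5984^(1/0.75) ≈ 3.5722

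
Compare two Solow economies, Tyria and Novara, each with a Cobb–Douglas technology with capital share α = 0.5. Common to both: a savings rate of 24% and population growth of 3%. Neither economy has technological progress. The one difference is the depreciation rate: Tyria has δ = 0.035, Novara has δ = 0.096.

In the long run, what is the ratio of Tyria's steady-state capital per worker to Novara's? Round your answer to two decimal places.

Steady-state k* = [s/(n + δ)]^(1/(1−α)), so the ratio is [ (s_T/(n + δ)_T) / (s_N/(n + δ)_N) ]^2.
s_T/(n + δ)_T = 0.24/0.065 = 3.6923; s_N/(n + δ)_N = 0.24/0.126 = 1.9048.
Ratio = (3.6923/1.9048)^2 = 1.9384^2 ≈ 3.7574

ratio ≈ 3.76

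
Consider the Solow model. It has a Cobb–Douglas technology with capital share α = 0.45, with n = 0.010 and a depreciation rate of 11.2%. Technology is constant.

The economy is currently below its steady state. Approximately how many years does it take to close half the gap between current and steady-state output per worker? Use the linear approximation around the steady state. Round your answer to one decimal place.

Near the steady state the convergence rate is λ = (1 − α)(n + δ).
λ = (1 − 0.45) × 0.122 = 0.55 × 0.122 = 0.0671
Half-life = ln 2 / λ = 0.6931 / 0.0671 ≈ 10.33 years

t_½ ≈ 10.3 years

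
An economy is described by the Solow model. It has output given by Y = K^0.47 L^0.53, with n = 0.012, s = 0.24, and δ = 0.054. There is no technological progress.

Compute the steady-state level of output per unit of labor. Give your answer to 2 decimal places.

y* = 3.14

Steady state requires s·f(k) = (n + δ)·k, i.e. s·k^α = (n + δ)·k.
Dividing both sides by k: k^(1−α) = s / (n + δ).
k^0.53 = 0.24 / (0.012 + 0.054) = 0.24 / 0.066 = 3.6364
k* = 3.6364^(1/0.53) ≈ 11.4254
y* = (k*)^α = 11.4254^0.47 ≈ 3.1420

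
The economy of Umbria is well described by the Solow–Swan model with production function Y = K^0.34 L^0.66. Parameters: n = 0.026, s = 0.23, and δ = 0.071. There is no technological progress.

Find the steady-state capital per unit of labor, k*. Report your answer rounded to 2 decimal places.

In steady state, investment equals break-even investment: s·k^α = (n + δ)·k.
Rearranging, k^(1−α) = s / (n + δ).
k^0.66 = 0.23 / (0.026 + 0.071) = 0.23 / 0.097 = 2.3711
k* = 2.3711^(1/0.66) ≈ 3.6992

k* = 3.70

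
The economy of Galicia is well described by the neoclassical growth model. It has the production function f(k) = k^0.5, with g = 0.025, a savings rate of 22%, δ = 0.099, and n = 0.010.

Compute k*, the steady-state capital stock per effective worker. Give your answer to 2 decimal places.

In steady state, investment equals break-even investment: s·k^α = (n + g + δ)·k.
Dividing both sides by k: k^(1−α) = s / (n + g + δ).
k^0.5 = 0.22 / (0.010 + 0.025 + 0.099) = 0.22 / 0.134 = 1.6418
k* = 1.6418^(1/0.5) ≈ 2.6955

k* = 2.70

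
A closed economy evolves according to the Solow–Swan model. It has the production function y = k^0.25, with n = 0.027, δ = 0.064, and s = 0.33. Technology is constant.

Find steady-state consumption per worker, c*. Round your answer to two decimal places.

c* = 1.03

At the steady state, Δk = 0, so s·k^α = (n + δ)·k.
Rearranging, k^(1−α) = s / (n + δ).
k^0.75 = 0.33 / (0.027 + 0.064) = 0.33 / 0.091 = 3.6264
k* = 3.6264^(1/0.75) ≈ 5.5714
y* = (k*)^α = 5.5714^0.25 ≈ 1.5364
c* = (1 − s)·y* = (1 − 0.33) × 1.5364 ≈ 1.0294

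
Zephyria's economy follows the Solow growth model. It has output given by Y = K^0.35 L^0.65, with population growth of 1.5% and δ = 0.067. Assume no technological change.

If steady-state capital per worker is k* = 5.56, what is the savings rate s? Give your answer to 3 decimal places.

In steady state, investment equals break-even investment: s·k^α = (n + δ)·k.
So s / (n + δ) = (k*)^(1−α) = 5.56^0.65 = 3.0500.
Therefore s = 3.0500 × (n + δ) = 3.0500 × 0.082 = 0.2501.

s ≈ 0.250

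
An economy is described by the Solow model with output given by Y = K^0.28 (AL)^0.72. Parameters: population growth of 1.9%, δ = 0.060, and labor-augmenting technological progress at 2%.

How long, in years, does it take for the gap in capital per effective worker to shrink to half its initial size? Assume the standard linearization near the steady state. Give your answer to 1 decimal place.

about 9.7 years

Near the steady state the convergence rate is λ = (1 − α)(n + g + δ).
λ = (1 − 0.28) × 0.099 = 0.72 × 0.099 = 0.07128
Half-life = ln 2 / λ = 0.6931 / 0.07128 ≈ 9.72 years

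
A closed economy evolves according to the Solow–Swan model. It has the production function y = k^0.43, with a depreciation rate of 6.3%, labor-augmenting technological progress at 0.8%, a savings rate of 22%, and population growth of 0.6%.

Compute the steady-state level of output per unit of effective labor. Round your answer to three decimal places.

Steady state requires s·f(k) = (n + g + δ)·k, i.e. s·k^α = (n + g + δ)·k.
Dividing both sides by k: k^(1−α) = s / (n + g + δ).
k^0.57 = 0.22 / (0.006 + 0.008 + 0.063) = 0.22 / 0.077 = 2.8571
k* = 2.8571^(1/0.57) ≈ 6.3077
y* = (k*)^α = 6.3077^0.43 ≈ 2.2077

y* = 2.208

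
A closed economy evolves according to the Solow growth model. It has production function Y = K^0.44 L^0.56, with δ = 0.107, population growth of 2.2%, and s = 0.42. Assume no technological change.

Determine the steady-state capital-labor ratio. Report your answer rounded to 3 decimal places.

k* = 8.231

Steady state requires s·f(k) = (n + δ)·k, i.e. s·k^α = (n + δ)·k.
Dividing both sides by k: k^(1−α) = s / (n + δ).
k^0.56 = 0.42 / (0.022 + 0.107) = 0.42 / 0.129 = 3.2558
k* = 3.2558^(1/0.56) ≈ 8.2311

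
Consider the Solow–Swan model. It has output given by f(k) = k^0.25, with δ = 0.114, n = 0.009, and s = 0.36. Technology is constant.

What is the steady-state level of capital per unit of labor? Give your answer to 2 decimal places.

k* = 4.19

At the steady state, Δk = 0, so s·k^α = (n + δ)·k.
Rearranging, k^(1−α) = s / (n + δ).
k^0.75 = 0.36 / (0.009 + 0.114) = 0.36 / 0.123 = 2.9268
k* = 2.9268^(1/0.75) ≈ 4.1866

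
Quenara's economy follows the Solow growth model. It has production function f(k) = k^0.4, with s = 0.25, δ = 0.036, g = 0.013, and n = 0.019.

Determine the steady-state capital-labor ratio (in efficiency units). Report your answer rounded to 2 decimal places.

k* ≈ 8.76

At the steady state, Δk = 0, so s·k^α = (n + g + δ)·k.
Rearranging, k^(1−α) = s / (n + g + δ).
k^0.6 = 0.25 / (0.019 + 0.013 + 0.036) = 0.25 / 0.068 = 3.6765
k* = 3.6765^(1/0.6) ≈ 8.7577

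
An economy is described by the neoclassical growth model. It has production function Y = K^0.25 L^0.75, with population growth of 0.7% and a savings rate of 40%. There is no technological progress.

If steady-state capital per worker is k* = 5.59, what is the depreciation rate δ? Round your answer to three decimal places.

δ ≈ 0.103

In steady state, investment equals break-even investment: s·k^α = (n + δ)·k.
So s / (n + δ) = (k*)^(1−α) = 5.59^0.75 = 3.6355.
Therefore n + δ = s / 3.6355 = 0.40 / 3.6355 = 0.1100, so δ = 0.1100 − 0.007 = 0.1030.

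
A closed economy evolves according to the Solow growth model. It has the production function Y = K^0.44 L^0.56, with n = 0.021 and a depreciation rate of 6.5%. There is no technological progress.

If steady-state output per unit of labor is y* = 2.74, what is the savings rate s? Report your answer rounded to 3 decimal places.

s ≈ 0.310

At the steady state, Δk = 0, so s·k^α = (n + δ)·k.
Since y* = [s/(n + δ)]^(α/(1−α)), we have s/(n + δ) = (y*)^((1−α)/α) = 2.74^1.2727 = 3.6068.
Therefore s = 3.6068 × (n + δ) = 3.6068 × 0.086 = 0.3102.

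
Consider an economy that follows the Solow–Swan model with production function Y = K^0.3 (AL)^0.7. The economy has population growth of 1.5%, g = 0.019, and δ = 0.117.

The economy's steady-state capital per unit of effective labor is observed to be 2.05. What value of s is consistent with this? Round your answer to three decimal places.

s ≈ 0.250

Steady state requires s·f(k) = (n + g + δ)·k, i.e. s·k^α = (n + g + δ)·k.
So s / (n + g + δ) = (k*)^(1−α) = 2.05^0.7 = 1.6528.
Therefore s = 1.6528 × (n + g + δ) = 1.6528 × 0.151 = 0.2496.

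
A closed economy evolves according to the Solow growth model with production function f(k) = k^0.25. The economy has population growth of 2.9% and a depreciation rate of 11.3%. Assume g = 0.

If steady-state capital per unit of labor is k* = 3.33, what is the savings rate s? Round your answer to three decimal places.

In steady state, investment equals break-even investment: s·k^α = (n + δ)·k.
So s / (n + δ) = (k*)^(1−α) = 3.33^0.75 = 2.4651.
Therefore s = 2.4651 × (n + δ) = 2.4651 × 0.142 = 0.3500.

s ≈ 0.350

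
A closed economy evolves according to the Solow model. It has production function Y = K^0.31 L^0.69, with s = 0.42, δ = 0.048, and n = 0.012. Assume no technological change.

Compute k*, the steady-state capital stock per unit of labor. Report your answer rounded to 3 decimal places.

In steady state, investment equals break-even investment: s·k^α = (n + δ)·k.
Dividing both sides by k: k^(1−α) = s / (n + δ).
k^0.69 = 0.42 / (0.012 + 0.048) = 0.42 / 0.060 = 7.0000
k* = 7.0000^(1/0.69) ≈ 16.7795

k* = 16.780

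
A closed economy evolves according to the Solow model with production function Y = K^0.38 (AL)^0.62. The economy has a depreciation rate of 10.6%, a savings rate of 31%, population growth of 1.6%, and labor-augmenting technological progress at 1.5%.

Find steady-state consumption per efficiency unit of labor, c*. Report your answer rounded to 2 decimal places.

Steady state requires s·f(k) = (n + g + δ)·k, i.e. s·k^α = (n + g + δ)·k.
Rearranging, k^(1−α) = s / (n + g + δ).
k^0.62 = 0.31 / (0.016 + 0.015 + 0.106) = 0.31 / 0.137 = 2.2628
k* = 2.2628^(1/0.62) ≈ 3.7326
y* = (k*)^α = 3.7326^0.38 ≈ 1.6495
c* = (1 − s)·y* = (1 − 0.31) × 1.6495 ≈ 1.1382

c* = 1.14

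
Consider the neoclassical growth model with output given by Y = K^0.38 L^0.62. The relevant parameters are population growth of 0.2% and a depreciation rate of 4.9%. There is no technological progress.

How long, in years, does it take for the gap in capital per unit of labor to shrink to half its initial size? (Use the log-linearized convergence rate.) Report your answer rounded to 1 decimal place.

about 21.9 years

Near the steady state the convergence rate is λ = (1 − α)(n + δ).
λ = (1 − 0.38) × 0.051 = 0.62 × 0.051 = 0.03162
Half-life = ln 2 / λ = 0.6931 / 0.03162 ≈ 21.92 years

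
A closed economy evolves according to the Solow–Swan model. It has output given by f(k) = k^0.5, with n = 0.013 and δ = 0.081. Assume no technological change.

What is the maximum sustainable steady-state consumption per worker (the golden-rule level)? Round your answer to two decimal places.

At the golden rule, f'(k) = n + δ, so α·k^(α−1) = n + δ and k_gold = (α/(n + δ))^(1/(1−α)).
k_gold = (0.5/0.094)^(1/0.5) = 5.3191^2 ≈ 28.2928
c_gold = f(k_gold) − (n + δ)·k_gold = 5.3191 − 0.094×28.2928 ≈ 2.6596

c_gold ≈ 2.66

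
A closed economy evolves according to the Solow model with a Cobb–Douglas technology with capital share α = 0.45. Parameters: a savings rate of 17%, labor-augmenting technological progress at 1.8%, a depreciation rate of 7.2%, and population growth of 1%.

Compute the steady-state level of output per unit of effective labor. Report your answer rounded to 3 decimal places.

At the steady state, Δk = 0, so s·k^α = (n + g + δ)·k.
Rearranging, k^(1−α) = s / (n + g + δ).
k^0.55 = 0.17 / (0.010 + 0.018 + 0.072) = 0.17 / 0.100 = 1.7000
k* = 1.7000^(1/0.55) ≈ 2.6242
y* = (k*)^α = 2.6242^0.45 ≈ 1.5436

y* ≈ 1.544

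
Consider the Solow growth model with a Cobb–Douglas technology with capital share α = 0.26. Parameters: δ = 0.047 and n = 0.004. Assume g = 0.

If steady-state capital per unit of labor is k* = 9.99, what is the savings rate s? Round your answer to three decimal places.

Steady state requires s·f(k) = (n + δ)·k, i.e. s·k^α = (n + δ)·k.
So s / (n + δ) = (k*)^(1−α) = 9.99^0.74 = 5.4913.
Therefore s = 5.4913 × (n + δ) = 5.4913 × 0.051 = 0.2801.

s ≈ 0.280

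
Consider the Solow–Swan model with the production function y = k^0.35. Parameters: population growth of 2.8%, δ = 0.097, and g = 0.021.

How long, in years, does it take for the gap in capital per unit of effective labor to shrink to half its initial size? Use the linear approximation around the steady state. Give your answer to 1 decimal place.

Near the steady state the convergence rate is λ = (1 − α)(n + g + δ).
λ = (1 − 0.35) × 0.146 = 0.65 × 0.146 = 0.0949
Half-life = ln 2 / λ = 0.6931 / 0.0949 ≈ 7.30 years

about 7.3 years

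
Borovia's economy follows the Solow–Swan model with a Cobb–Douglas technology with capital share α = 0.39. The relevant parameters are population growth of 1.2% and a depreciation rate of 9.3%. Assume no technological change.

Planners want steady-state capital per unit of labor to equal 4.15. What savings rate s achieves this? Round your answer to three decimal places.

s ≈ 0.250

Steady state requires s·f(k) = (n + δ)·k, i.e. s·k^α = (n + δ)·k.
So s / (n + δ) = (k*)^(1−α) = 4.15^0.61 = 2.3824.
Therefore s = 2.3824 × (n + δ) = 2.3824 × 0.105 = 0.2502.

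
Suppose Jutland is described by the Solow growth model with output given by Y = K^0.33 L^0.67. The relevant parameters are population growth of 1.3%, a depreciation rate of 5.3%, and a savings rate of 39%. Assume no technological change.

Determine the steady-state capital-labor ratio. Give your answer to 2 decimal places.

k* ≈ 14.18

Steady state requires s·f(k) = (n + δ)·k, i.e. s·k^α = (n + δ)·k.
Dividing both sides by k: k^(1−α) = s / (n + δ).
k^0.67 = 0.39 / (0.013 + 0.053) = 0.39 / 0.066 = 5.9091
k* = 5.9091^(1/0.67) ≈ 14.1750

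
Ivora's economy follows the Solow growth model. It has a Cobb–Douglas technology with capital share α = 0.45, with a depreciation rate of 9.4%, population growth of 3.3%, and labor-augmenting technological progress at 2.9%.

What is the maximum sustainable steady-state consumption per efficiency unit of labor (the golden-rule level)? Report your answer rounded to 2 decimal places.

At the golden rule, f'(k) = n + g + δ, so α·k^(α−1) = n + g + δ and k_gold = (α/(n + g + δ))^(1/(1−α)).
k_gold = (0.45/0.156)^(1/0.55) = 2.8846^1.8182 ≈ 6.8632
c_gold = f(k_gold) − (n + g + δ)·k_gold = 2.3792 − 0.156×6.8632 ≈ 1.3085

c_gold ≈ 1.31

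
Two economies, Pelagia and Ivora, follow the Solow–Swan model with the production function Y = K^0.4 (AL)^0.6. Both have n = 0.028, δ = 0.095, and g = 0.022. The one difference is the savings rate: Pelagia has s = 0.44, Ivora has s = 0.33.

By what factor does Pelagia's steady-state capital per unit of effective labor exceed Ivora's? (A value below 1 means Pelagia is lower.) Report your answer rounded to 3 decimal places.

ratio ≈ 1.615

Steady-state k* = [s/(n + g + δ)]^(1/(1−α)), so the ratio is [ (s_P/(n + g + δ)_P) / (s_I/(n + g + δ)_I) ]^1.6667.
s_P/(n + g + δ)_P = 0.44/0.145 = 3.0345; s_I/(n + g + δ)_I = 0.33/0.145 = 2.2759.
Ratio = (3.0345/2.2759)^1.6667 = 1.3333^1.6667 ≈ 1.6152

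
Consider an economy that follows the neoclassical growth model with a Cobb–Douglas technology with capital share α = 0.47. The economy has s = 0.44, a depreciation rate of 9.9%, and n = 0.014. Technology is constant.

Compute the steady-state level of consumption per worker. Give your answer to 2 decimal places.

At the steady state, Δk = 0, so s·k^α = (n + δ)·k.
Rearranging, k^(1−α) = s / (n + δ).
k^0.53 = 0.44 / (0.014 + 0.099) = 0.44 / 0.113 = 3.8938
k* = 3.8938^(1/0.53) ≈ 12.9991
y* = (k*)^α = 12.9991^0.47 ≈ 3.3384
c* = (1 − s)·y* = (1 − 0.44) × 3.3384 ≈ 1.8695

c* = 1.87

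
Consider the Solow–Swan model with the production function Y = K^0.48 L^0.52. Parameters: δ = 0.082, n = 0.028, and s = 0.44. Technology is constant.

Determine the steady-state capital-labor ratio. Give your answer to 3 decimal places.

k* ≈ 14.382

At the steady state, Δk = 0, so s·k^α = (n + δ)·k.
Rearranging, k^(1−α) = s / (n + δ).
k^0.52 = 0.44 / (0.028 + 0.082) = 0.44 / 0.110 = 4.0000
k* = 4.0000^(1/0.52) ≈ 14.3816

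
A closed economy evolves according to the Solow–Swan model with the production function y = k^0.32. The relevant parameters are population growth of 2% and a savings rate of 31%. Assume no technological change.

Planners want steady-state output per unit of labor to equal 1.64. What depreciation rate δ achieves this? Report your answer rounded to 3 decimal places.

δ ≈ 0.088

At the steady state, Δk = 0, so s·k^α = (n + δ)·k.
Since y* = [s/(n + δ)]^(α/(1−α)), we have s/(n + δ) = (y*)^((1−α)/α) = 1.64^2.125 = 2.8612.
Therefore n + δ = s / 2.8612 = 0.31 / 2.8612 = 0.1083, so δ = 0.1083 − 0.020 = 0.0883.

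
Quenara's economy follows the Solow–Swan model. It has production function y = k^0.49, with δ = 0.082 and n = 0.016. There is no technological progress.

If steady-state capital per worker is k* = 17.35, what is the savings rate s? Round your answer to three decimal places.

s ≈ 0.420

At the steady state, Δk = 0, so s·k^α = (n + δ)·k.
So s / (n + δ) = (k*)^(1−α) = 17.35^0.51 = 4.2859.
Therefore s = 4.2859 × (n + δ) = 4.2859 × 0.098 = 0.4200.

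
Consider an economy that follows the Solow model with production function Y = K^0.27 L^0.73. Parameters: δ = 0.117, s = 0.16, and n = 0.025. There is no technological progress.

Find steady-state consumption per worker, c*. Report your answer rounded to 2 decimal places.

Steady state requires s·f(k) = (n + δ)·k, i.e. s·k^α = (n + δ)·k.
Rearranging, k^(1−α) = s / (n + δ).
k^0.73 = 0.16 / (0.025 + 0.117) = 0.16 / 0.142 = 1.1268
k* = 1.1268^(1/0.73) ≈ 1.1777
y* = (k*)^α = 1.1777^0.27 ≈ 1.0452
c* = (1 − s)·y* = (1 − 0.16) × 1.0452 ≈ 0.8780

c* = 0.88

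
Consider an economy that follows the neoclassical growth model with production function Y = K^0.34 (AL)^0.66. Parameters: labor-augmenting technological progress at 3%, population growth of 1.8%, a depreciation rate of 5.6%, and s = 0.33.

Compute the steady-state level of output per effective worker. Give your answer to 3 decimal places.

Steady state requires s·f(k) = (n + g + δ)·k, i.e. s·k^α = (n + g + δ)·k.
Rearranging, k^(1−α) = s / (n + g + δ).
k^0.66 = 0.33 / (0.018 + 0.030 + 0.056) = 0.33 / 0.104 = 3.1731
k* = 3.1731^(1/0.66) ≈ 5.7521
y* = (k*)^α = 5.7521^0.34 ≈ 1.8128

y* = 1.813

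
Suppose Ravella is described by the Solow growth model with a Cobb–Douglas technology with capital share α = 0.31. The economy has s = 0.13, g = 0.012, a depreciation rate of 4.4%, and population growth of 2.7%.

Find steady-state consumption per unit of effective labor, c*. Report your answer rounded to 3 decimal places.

c* = 1.064

In steady state, investment equals break-even investment: s·k^α = (n + g + δ)·k.
Rearranging, k^(1−α) = s / (n + g + δ).
k^0.69 = 0.13 / (0.027 + 0.012 + 0.044) = 0.13 / 0.083 = 1.5663
k* = 1.5663^(1/0.69) ≈ 1.9161
y* = (k*)^α = 1.9161^0.31 ≈ 1.2233
c* = (1 − s)·y* = (1 − 0.13) × 1.2233 ≈ 1.0643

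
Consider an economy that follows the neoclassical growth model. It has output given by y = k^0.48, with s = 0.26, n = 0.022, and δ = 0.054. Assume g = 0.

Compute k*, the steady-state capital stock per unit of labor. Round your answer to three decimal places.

k* = 10.647

In steady state, investment equals break-even investment: s·k^α = (n + δ)·k.
Rearranging, k^(1−α) = s / (n + δ).
k^0.52 = 0.26 / (0.022 + 0.054) = 0.26 / 0.076 = 3.4211
k* = 3.4211^(1/0.52) ≈ 10.6474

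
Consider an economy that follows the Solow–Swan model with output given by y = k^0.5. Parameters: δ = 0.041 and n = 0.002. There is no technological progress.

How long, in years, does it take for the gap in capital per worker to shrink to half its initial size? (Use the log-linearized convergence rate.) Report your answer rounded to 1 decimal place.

Near the steady state the convergence rate is λ = (1 − α)(n + δ).
λ = (1 − 0.5) × 0.043 = 0.5 × 0.043 = 0.0215
Half-life = ln 2 / λ = 0.6931 / 0.0215 ≈ 32.24 years

t_½ ≈ 32.2 years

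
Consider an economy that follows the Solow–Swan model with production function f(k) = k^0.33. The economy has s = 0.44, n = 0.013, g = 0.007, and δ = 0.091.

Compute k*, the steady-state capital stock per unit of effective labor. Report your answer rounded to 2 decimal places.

Steady state requires s·f(k) = (n + g + δ)·k, i.e. s·k^α = (n + g + δ)·k.
Dividing both sides by k: k^(1−α) = s / (n + g + δ).
k^0.67 = 0.44 / (0.013 + 0.007 + 0.091) = 0.44 / 0.111 = 3.9640
k* = 3.9640^(1/0.67) ≈ 7.8115

k* ≈ 7.81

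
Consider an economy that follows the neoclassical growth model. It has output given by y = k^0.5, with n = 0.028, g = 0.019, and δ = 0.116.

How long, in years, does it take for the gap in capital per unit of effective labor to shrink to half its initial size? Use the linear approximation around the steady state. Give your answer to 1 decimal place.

t_½ ≈ 8.5 years

Near the steady state the convergence rate is λ = (1 − α)(n + g + δ).
λ = (1 − 0.5) × 0.163 = 0.5 × 0.163 = 0.0815
Half-life = ln 2 / λ = 0.6931 / 0.0815 ≈ 8.50 years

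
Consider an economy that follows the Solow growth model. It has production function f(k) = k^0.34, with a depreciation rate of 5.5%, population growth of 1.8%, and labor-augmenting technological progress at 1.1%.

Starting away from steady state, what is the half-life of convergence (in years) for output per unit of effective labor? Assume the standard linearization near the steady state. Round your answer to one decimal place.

about 12.5 years

Near the steady state the convergence rate is λ = (1 − α)(n + g + δ).
λ = (1 − 0.34) × 0.084 = 0.66 × 0.084 = 0.05544
Half-life = ln 2 / λ = 0.6931 / 0.05544 ≈ 12.50 years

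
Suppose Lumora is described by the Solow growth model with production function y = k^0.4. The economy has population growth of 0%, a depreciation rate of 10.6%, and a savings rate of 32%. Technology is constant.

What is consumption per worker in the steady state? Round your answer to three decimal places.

In steady state, investment equals break-even investment: s·k^α = (n + δ)·k.
Dividing both sides by k: k^(1−α) = s / (n + δ).
k^0.6 = 0.32 / (0.000 + 0.106) = 0.32 / 0.106 = 3.0189
k* = 3.0189^(1/0.6) ≈ 6.3059
y* = (k*)^α = 6.3059^0.4 ≈ 2.0888
c* = (1 − s)·y* = (1 − 0.32) × 2.0888 ≈ 1.4204

c* ≈ 1.420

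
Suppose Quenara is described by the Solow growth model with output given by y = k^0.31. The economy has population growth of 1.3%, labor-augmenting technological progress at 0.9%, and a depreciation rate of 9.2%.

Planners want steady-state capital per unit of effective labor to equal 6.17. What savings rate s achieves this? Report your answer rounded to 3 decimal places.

s ≈ 0.400

In steady state, investment equals break-even investment: s·k^α = (n + g + δ)·k.
So s / (n + g + δ) = (k*)^(1−α) = 6.17^0.69 = 3.5099.
Therefore s = 3.5099 × (n + g + δ) = 3.5099 × 0.114 = 0.4001.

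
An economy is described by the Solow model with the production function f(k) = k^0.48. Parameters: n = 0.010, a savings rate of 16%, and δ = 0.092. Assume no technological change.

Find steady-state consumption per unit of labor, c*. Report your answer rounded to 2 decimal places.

c* = 1.27

At the steady state, Δk = 0, so s·k^α = (n + δ)·k.
Rearranging, k^(1−α) = s / (n + δ).
k^0.52 = 0.16 / (0.010 + 0.092) = 0.16 / 0.102 = 1.5686
k* = 1.5686^(1/0.52) ≈ 2.3768
y* = (k*)^α = 2.3768^0.48 ≈ 1.5152
c* = (1 − s)·y* = (1 − 0.16) × 1.5152 ≈ 1.2728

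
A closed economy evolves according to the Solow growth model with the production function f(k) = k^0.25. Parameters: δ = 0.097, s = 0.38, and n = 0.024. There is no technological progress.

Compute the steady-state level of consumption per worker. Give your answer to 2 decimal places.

c* ≈ 0.91

At the steady state, Δk = 0, so s·k^α = (n + δ)·k.
Rearranging, k^(1−α) = s / (n + δ).
k^0.75 = 0.38 / (0.024 + 0.097) = 0.38 / 0.121 = 3.1405
k* = 3.1405^(1/0.75) ≈ 4.5990
y* = (k*)^α = 4.5990^0.25 ≈ 1.4644
c* = (1 − s)·y* = (1 − 0.38) × 1.4644 ≈ 0.9079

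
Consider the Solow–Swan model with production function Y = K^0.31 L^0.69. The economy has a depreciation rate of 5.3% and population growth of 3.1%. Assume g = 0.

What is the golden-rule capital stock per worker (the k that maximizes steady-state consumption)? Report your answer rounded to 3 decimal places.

k_gold ≈ 6.635

The golden rule sets f'(k) = n + δ, i.e. α·k^(α−1) = n + δ.
So k^(1−α) = α / (n + δ) = 0.31 / 0.084 = 3.6905.
k_gold = 3.6905^(1/0.69) ≈ 6.6353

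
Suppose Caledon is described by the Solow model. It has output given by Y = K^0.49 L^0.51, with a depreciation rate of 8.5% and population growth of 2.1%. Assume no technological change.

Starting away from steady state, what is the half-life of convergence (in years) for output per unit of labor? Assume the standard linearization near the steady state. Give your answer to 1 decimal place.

Near the steady state the convergence rate is λ = (1 − α)(n + δ).
λ = (1 − 0.49) × 0.106 = 0.51 × 0.106 = 0.05406
Half-life = ln 2 / λ = 0.6931 / 0.05406 ≈ 12.82 years

t_½ ≈ 12.8 years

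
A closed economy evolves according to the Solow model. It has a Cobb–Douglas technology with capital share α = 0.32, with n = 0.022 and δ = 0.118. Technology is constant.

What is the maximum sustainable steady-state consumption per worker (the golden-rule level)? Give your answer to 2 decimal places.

c_gold ≈ 1.00

At the golden rule, f'(k) = n + δ, so α·k^(α−1) = n + δ and k_gold = (α/(n + δ))^(1/(1−α)).
k_gold = (0.32/0.140)^(1/0.68) = 2.2857^1.4706 ≈ 3.3727
c_gold = f(k_gold) − (n + δ)·k_gold = 1.4755 − 0.140×3.3727 ≈ 1.0033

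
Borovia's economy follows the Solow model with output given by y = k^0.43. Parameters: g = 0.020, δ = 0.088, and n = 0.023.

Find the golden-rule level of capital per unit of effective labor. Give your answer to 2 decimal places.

The golden rule sets f'(k) = n + g + δ, i.e. α·k^(α−1) = n + g + δ.
So k^(1−α) = α / (n + g + δ) = 0.43 / 0.131 = 3.2824.
k_gold = 3.2824^(1/0.57) ≈ 8.0464

k_gold ≈ 8.05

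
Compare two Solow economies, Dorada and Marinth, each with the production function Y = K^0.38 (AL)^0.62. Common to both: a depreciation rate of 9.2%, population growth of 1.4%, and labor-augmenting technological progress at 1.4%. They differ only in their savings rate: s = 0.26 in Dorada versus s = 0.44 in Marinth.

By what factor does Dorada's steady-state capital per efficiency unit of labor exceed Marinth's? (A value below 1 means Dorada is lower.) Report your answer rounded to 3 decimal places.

Steady-state k* = [s/(n + g + δ)]^(1/(1−α)), so the ratio is [ (s_D/(n + g + δ)_D) / (s_M/(n + g + δ)_M) ]^1.6129.
s_D/(n + g + δ)_D = 0.26/0.120 = 2.1667; s_M/(n + g + δ)_M = 0.44/0.120 = 3.6667.
Ratio = (2.1667/3.6667)^1.6129 = 0.5909^1.6129 ≈ 0.4280

k*_D / k*_M ≈ 0.428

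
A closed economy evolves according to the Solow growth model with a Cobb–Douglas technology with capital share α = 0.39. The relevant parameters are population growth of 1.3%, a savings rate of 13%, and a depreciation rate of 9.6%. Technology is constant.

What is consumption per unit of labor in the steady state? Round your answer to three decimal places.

c* ≈ 0.974

In steady state, investment equals break-even investment: s·k^α = (n + δ)·k.
Rearranging, k^(1−α) = s / (n + δ).
k^0.61 = 0.13 / (0.013 + 0.096) = 0.13 / 0.109 = 1.1927
k* = 1.1927^(1/0.61) ≈ 1.3349
y* = (k*)^α = 1.3349^0.39 ≈ 1.1192
c* = (1 − s)·y* = (1 − 0.13) × 1.1192 ≈ 0.9737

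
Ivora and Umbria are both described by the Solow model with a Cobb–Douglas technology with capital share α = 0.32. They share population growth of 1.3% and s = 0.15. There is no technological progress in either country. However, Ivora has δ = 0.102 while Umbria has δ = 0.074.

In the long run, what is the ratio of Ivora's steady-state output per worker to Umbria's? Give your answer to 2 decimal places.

ratio ≈ 0.88

Steady-state y* = [s/(n + δ)]^(α/(1−α)), so the ratio is [ (s_I/(n + δ)_I) / (s_U/(n + δ)_U) ]^0.4706.
s_I/(n + δ)_I = 0.15/0.115 = 1.3043; s_U/(n + δ)_U = 0.15/0.087 = 1.7241.
Ratio = (1.3043/1.7241)^0.4706 = 0.7565^0.4706 ≈ 0.8769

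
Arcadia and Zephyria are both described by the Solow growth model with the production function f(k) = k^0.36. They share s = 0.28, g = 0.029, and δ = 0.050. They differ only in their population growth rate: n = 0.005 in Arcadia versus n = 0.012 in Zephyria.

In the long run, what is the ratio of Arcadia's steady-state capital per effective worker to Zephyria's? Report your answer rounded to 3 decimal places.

Steady-state k* = [s/(n + g + δ)]^(1/(1−α)), so the ratio is [ (s_A/(n + g + δ)_A) / (s_Z/(n + g + δ)_Z) ]^1.5625.
s_A/(n + g + δ)_A = 0.28/0.084 = 3.3333; s_Z/(n + g + δ)_Z = 0.28/0.091 = 3.0769.
Ratio = (3.3333/3.0769)^1.5625 = 1.0833^1.5625 ≈ 1.1332

k*_A / k*_Z ≈ 1.133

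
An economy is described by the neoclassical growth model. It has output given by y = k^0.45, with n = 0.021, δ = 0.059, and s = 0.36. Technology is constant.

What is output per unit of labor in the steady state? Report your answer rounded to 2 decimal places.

At the steady state, Δk = 0, so s·k^α = (n + δ)·k.
Dividing both sides by k: k^(1−α) = s / (n + δ).
k^0.55 = 0.36 / (0.021 + 0.059) = 0.36 / 0.080 = 4.5000
k* = 4.5000^(1/0.55) ≈ 15.4049
y* = (k*)^α = 15.4049^0.45 ≈ 3.4233

y* ≈ 3.42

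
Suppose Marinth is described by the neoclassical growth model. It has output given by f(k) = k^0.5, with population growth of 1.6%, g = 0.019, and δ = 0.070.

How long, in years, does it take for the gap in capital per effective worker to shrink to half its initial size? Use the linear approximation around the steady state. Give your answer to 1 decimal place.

t_½ ≈ 13.2 years

Near the steady state the convergence rate is λ = (1 − α)(n + g + δ).
λ = (1 − 0.5) × 0.105 = 0.5 × 0.105 = 0.0525
Half-life = ln 2 / λ = 0.6931 / 0.0525 ≈ 13.20 years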